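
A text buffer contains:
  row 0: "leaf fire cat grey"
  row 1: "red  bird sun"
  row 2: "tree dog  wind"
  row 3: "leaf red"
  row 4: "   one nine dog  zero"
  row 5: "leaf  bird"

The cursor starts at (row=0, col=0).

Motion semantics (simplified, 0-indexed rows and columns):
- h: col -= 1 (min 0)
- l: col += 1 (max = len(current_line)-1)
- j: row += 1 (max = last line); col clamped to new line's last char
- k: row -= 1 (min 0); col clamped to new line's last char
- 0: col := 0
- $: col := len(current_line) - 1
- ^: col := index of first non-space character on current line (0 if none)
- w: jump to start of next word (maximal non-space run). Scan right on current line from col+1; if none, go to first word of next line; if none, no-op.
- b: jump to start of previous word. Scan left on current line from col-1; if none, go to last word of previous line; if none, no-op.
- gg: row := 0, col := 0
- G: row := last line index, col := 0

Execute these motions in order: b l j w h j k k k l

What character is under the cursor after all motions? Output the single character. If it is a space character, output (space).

Answer: f

Derivation:
After 1 (b): row=0 col=0 char='l'
After 2 (l): row=0 col=1 char='e'
After 3 (j): row=1 col=1 char='e'
After 4 (w): row=1 col=5 char='b'
After 5 (h): row=1 col=4 char='_'
After 6 (j): row=2 col=4 char='_'
After 7 (k): row=1 col=4 char='_'
After 8 (k): row=0 col=4 char='_'
After 9 (k): row=0 col=4 char='_'
After 10 (l): row=0 col=5 char='f'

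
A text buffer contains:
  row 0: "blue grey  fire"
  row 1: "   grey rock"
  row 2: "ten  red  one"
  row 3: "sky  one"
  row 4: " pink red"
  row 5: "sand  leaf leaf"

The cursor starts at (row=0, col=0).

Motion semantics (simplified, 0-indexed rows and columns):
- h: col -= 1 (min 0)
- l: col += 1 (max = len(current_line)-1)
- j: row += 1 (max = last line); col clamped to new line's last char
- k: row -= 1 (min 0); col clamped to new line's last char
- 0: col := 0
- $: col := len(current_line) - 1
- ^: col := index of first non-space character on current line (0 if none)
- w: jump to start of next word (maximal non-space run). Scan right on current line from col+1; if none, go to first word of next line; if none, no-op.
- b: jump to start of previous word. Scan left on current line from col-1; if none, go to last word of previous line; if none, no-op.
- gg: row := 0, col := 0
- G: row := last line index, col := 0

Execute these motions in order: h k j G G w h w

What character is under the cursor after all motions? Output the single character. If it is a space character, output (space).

After 1 (h): row=0 col=0 char='b'
After 2 (k): row=0 col=0 char='b'
After 3 (j): row=1 col=0 char='_'
After 4 (G): row=5 col=0 char='s'
After 5 (G): row=5 col=0 char='s'
After 6 (w): row=5 col=6 char='l'
After 7 (h): row=5 col=5 char='_'
After 8 (w): row=5 col=6 char='l'

Answer: l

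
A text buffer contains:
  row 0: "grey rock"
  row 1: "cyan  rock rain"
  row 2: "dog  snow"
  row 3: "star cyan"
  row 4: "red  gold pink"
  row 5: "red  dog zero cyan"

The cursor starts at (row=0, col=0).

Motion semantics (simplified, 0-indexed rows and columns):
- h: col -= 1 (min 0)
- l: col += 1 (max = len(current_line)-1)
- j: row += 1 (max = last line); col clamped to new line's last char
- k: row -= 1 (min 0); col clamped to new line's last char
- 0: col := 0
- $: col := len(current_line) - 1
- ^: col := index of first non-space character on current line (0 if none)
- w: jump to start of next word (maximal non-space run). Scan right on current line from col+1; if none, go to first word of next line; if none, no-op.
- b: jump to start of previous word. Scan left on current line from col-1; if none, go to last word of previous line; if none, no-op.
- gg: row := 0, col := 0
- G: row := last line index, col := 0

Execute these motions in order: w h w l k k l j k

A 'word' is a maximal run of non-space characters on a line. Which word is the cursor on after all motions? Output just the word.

After 1 (w): row=0 col=5 char='r'
After 2 (h): row=0 col=4 char='_'
After 3 (w): row=0 col=5 char='r'
After 4 (l): row=0 col=6 char='o'
After 5 (k): row=0 col=6 char='o'
After 6 (k): row=0 col=6 char='o'
After 7 (l): row=0 col=7 char='c'
After 8 (j): row=1 col=7 char='o'
After 9 (k): row=0 col=7 char='c'

Answer: rock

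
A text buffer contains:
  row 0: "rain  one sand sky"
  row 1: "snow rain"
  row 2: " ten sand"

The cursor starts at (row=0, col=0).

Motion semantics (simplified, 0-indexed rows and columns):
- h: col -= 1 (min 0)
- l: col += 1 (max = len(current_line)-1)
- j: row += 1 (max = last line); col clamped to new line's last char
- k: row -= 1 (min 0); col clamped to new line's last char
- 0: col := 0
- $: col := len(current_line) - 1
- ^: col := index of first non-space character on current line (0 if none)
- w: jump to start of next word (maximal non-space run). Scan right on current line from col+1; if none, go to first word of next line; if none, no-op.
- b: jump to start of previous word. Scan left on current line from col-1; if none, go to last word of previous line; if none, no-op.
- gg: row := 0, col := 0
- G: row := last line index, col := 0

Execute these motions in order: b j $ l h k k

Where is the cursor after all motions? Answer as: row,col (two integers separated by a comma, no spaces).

After 1 (b): row=0 col=0 char='r'
After 2 (j): row=1 col=0 char='s'
After 3 ($): row=1 col=8 char='n'
After 4 (l): row=1 col=8 char='n'
After 5 (h): row=1 col=7 char='i'
After 6 (k): row=0 col=7 char='n'
After 7 (k): row=0 col=7 char='n'

Answer: 0,7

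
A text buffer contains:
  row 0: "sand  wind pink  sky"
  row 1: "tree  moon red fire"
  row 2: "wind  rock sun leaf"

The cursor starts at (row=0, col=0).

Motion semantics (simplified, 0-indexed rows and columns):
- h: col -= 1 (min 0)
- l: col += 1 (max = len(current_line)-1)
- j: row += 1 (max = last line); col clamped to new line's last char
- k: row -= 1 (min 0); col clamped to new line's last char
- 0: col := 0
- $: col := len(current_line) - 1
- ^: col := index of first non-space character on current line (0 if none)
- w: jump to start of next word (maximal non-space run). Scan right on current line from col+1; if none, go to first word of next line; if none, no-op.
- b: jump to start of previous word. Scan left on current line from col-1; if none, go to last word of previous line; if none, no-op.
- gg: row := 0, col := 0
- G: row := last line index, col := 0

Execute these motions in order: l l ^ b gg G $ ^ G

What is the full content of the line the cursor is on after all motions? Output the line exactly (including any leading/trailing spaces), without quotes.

Answer: wind  rock sun leaf

Derivation:
After 1 (l): row=0 col=1 char='a'
After 2 (l): row=0 col=2 char='n'
After 3 (^): row=0 col=0 char='s'
After 4 (b): row=0 col=0 char='s'
After 5 (gg): row=0 col=0 char='s'
After 6 (G): row=2 col=0 char='w'
After 7 ($): row=2 col=18 char='f'
After 8 (^): row=2 col=0 char='w'
After 9 (G): row=2 col=0 char='w'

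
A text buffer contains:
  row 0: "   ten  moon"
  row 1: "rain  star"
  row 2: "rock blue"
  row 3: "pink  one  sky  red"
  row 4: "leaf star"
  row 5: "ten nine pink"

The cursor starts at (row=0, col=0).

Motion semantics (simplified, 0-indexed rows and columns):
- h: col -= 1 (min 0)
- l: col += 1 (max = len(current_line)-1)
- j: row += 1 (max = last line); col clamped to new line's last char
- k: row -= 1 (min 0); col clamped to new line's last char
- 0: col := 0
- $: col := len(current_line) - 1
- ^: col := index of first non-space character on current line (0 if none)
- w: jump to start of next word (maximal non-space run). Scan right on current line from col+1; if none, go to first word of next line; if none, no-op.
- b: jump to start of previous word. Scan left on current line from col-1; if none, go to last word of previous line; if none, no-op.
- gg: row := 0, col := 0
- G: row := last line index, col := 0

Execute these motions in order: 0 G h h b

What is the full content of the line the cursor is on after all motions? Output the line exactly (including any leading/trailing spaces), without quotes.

Answer: leaf star

Derivation:
After 1 (0): row=0 col=0 char='_'
After 2 (G): row=5 col=0 char='t'
After 3 (h): row=5 col=0 char='t'
After 4 (h): row=5 col=0 char='t'
After 5 (b): row=4 col=5 char='s'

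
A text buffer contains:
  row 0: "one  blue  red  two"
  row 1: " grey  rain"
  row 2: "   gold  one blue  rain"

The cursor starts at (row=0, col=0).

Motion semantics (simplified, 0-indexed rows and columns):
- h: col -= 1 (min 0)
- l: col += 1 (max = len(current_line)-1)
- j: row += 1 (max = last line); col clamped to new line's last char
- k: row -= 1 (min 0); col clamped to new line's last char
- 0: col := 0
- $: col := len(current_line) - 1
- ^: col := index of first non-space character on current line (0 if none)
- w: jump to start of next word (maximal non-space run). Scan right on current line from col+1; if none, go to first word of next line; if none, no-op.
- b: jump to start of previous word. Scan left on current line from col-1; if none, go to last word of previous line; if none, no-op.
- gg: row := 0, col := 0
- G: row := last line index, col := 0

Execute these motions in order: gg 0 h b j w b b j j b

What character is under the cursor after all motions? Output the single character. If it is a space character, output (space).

Answer: o

Derivation:
After 1 (gg): row=0 col=0 char='o'
After 2 (0): row=0 col=0 char='o'
After 3 (h): row=0 col=0 char='o'
After 4 (b): row=0 col=0 char='o'
After 5 (j): row=1 col=0 char='_'
After 6 (w): row=1 col=1 char='g'
After 7 (b): row=0 col=16 char='t'
After 8 (b): row=0 col=11 char='r'
After 9 (j): row=1 col=10 char='n'
After 10 (j): row=2 col=10 char='n'
After 11 (b): row=2 col=9 char='o'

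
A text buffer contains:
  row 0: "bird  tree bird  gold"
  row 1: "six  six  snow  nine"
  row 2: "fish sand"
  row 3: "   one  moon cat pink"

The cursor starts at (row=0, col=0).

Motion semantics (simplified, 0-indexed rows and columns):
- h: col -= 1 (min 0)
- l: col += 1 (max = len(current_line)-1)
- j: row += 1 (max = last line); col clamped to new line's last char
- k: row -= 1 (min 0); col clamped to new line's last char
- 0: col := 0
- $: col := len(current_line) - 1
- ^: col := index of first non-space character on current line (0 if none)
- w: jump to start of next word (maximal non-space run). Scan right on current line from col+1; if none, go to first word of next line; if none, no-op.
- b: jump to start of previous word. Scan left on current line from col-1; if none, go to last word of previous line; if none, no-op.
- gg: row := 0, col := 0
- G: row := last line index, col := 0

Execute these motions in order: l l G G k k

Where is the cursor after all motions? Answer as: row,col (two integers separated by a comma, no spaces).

After 1 (l): row=0 col=1 char='i'
After 2 (l): row=0 col=2 char='r'
After 3 (G): row=3 col=0 char='_'
After 4 (G): row=3 col=0 char='_'
After 5 (k): row=2 col=0 char='f'
After 6 (k): row=1 col=0 char='s'

Answer: 1,0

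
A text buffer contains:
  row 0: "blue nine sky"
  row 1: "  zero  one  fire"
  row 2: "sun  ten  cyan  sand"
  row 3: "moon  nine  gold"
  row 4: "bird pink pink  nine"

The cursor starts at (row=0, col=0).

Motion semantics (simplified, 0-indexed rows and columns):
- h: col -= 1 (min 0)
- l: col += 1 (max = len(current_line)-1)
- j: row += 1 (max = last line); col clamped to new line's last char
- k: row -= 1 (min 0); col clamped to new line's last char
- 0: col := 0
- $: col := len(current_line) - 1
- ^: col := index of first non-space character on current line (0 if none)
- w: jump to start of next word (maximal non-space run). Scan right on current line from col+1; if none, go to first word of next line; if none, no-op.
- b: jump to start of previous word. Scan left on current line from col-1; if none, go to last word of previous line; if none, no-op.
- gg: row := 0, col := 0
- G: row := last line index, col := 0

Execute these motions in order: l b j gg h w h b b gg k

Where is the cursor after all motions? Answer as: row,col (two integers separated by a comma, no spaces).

Answer: 0,0

Derivation:
After 1 (l): row=0 col=1 char='l'
After 2 (b): row=0 col=0 char='b'
After 3 (j): row=1 col=0 char='_'
After 4 (gg): row=0 col=0 char='b'
After 5 (h): row=0 col=0 char='b'
After 6 (w): row=0 col=5 char='n'
After 7 (h): row=0 col=4 char='_'
After 8 (b): row=0 col=0 char='b'
After 9 (b): row=0 col=0 char='b'
After 10 (gg): row=0 col=0 char='b'
After 11 (k): row=0 col=0 char='b'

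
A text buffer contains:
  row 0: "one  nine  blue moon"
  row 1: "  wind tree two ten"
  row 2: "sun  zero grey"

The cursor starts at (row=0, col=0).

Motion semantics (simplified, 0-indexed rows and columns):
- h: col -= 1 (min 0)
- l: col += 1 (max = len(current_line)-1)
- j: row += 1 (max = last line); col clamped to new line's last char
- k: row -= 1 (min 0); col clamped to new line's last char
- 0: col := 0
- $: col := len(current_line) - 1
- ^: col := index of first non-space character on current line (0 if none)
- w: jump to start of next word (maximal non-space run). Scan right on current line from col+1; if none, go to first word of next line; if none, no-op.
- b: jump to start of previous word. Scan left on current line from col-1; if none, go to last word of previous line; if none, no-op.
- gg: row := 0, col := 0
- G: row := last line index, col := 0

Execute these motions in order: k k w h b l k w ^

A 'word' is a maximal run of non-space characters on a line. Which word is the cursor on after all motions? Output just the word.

Answer: one

Derivation:
After 1 (k): row=0 col=0 char='o'
After 2 (k): row=0 col=0 char='o'
After 3 (w): row=0 col=5 char='n'
After 4 (h): row=0 col=4 char='_'
After 5 (b): row=0 col=0 char='o'
After 6 (l): row=0 col=1 char='n'
After 7 (k): row=0 col=1 char='n'
After 8 (w): row=0 col=5 char='n'
After 9 (^): row=0 col=0 char='o'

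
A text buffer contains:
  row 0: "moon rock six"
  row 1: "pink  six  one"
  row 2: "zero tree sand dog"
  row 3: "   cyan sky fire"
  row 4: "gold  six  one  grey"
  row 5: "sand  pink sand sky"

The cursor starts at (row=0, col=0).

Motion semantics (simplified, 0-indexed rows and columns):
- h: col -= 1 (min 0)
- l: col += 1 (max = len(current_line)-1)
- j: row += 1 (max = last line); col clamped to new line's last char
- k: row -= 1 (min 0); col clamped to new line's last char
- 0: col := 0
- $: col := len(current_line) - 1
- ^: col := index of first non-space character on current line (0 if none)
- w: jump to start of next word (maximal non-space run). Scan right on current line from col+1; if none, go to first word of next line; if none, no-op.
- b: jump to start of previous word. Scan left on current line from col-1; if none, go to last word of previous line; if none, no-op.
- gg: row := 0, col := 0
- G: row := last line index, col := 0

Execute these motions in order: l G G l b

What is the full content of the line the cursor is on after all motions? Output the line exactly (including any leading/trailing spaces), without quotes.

After 1 (l): row=0 col=1 char='o'
After 2 (G): row=5 col=0 char='s'
After 3 (G): row=5 col=0 char='s'
After 4 (l): row=5 col=1 char='a'
After 5 (b): row=5 col=0 char='s'

Answer: sand  pink sand sky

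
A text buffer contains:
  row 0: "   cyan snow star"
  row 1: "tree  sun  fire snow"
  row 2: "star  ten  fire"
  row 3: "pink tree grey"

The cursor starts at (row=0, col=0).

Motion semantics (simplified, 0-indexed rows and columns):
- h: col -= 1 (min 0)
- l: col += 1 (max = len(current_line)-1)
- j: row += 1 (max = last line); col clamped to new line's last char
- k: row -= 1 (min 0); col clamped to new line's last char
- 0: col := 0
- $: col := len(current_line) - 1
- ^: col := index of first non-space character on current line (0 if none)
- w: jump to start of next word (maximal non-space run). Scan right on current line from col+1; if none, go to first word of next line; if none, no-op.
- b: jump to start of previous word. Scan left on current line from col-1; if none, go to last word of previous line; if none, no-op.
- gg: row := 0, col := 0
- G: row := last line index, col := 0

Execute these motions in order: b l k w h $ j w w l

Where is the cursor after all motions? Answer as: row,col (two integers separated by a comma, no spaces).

After 1 (b): row=0 col=0 char='_'
After 2 (l): row=0 col=1 char='_'
After 3 (k): row=0 col=1 char='_'
After 4 (w): row=0 col=3 char='c'
After 5 (h): row=0 col=2 char='_'
After 6 ($): row=0 col=16 char='r'
After 7 (j): row=1 col=16 char='s'
After 8 (w): row=2 col=0 char='s'
After 9 (w): row=2 col=6 char='t'
After 10 (l): row=2 col=7 char='e'

Answer: 2,7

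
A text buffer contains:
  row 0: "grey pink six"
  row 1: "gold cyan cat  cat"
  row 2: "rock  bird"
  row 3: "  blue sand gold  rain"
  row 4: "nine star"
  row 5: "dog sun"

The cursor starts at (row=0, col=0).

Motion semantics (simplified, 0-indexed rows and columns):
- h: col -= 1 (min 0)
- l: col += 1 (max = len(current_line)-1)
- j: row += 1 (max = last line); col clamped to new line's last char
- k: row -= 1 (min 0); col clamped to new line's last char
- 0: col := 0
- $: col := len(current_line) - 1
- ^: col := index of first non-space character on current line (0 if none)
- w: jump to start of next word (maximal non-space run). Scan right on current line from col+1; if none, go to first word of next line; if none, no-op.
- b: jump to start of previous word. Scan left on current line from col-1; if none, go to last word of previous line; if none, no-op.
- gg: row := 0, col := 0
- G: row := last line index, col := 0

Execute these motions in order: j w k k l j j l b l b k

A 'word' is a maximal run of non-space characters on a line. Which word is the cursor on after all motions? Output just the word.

Answer: cyan

Derivation:
After 1 (j): row=1 col=0 char='g'
After 2 (w): row=1 col=5 char='c'
After 3 (k): row=0 col=5 char='p'
After 4 (k): row=0 col=5 char='p'
After 5 (l): row=0 col=6 char='i'
After 6 (j): row=1 col=6 char='y'
After 7 (j): row=2 col=6 char='b'
After 8 (l): row=2 col=7 char='i'
After 9 (b): row=2 col=6 char='b'
After 10 (l): row=2 col=7 char='i'
After 11 (b): row=2 col=6 char='b'
After 12 (k): row=1 col=6 char='y'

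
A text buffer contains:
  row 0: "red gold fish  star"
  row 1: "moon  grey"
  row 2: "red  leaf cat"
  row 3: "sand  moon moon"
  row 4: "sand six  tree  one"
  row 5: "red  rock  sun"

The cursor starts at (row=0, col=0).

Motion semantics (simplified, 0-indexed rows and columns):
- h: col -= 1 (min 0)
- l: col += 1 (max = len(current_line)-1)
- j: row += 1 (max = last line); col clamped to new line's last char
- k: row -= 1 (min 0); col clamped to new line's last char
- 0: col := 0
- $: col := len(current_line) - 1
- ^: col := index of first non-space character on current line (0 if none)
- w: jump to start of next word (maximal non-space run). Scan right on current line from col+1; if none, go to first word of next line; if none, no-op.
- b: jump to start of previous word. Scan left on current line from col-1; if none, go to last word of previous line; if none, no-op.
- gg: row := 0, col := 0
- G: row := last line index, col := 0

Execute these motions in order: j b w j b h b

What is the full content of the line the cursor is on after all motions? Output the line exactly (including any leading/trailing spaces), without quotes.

After 1 (j): row=1 col=0 char='m'
After 2 (b): row=0 col=15 char='s'
After 3 (w): row=1 col=0 char='m'
After 4 (j): row=2 col=0 char='r'
After 5 (b): row=1 col=6 char='g'
After 6 (h): row=1 col=5 char='_'
After 7 (b): row=1 col=0 char='m'

Answer: moon  grey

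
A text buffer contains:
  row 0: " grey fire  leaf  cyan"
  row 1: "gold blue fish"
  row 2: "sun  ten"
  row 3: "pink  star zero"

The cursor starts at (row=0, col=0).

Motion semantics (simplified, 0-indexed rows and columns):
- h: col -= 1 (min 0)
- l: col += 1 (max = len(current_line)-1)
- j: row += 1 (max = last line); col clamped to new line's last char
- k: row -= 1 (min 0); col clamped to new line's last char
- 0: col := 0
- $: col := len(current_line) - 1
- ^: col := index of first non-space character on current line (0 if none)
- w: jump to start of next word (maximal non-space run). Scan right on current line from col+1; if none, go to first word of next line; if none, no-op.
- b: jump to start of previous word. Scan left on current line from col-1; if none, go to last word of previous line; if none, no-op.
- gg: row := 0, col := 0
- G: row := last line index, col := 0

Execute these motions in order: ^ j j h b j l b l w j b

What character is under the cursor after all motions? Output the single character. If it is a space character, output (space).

Answer: t

Derivation:
After 1 (^): row=0 col=1 char='g'
After 2 (j): row=1 col=1 char='o'
After 3 (j): row=2 col=1 char='u'
After 4 (h): row=2 col=0 char='s'
After 5 (b): row=1 col=10 char='f'
After 6 (j): row=2 col=7 char='n'
After 7 (l): row=2 col=7 char='n'
After 8 (b): row=2 col=5 char='t'
After 9 (l): row=2 col=6 char='e'
After 10 (w): row=3 col=0 char='p'
After 11 (j): row=3 col=0 char='p'
After 12 (b): row=2 col=5 char='t'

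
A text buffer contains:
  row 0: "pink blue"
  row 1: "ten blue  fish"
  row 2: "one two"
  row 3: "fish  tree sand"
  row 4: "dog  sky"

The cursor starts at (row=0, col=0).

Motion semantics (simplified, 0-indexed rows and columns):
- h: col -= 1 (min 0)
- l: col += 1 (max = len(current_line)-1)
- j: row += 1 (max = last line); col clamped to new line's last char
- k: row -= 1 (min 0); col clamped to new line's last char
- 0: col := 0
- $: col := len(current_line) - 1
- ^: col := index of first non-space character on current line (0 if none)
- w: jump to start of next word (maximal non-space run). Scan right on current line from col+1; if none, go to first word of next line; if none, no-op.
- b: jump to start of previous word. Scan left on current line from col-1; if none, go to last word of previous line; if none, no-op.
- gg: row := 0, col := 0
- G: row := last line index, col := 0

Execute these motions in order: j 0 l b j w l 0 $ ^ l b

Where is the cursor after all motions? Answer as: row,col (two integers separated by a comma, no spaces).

Answer: 2,0

Derivation:
After 1 (j): row=1 col=0 char='t'
After 2 (0): row=1 col=0 char='t'
After 3 (l): row=1 col=1 char='e'
After 4 (b): row=1 col=0 char='t'
After 5 (j): row=2 col=0 char='o'
After 6 (w): row=2 col=4 char='t'
After 7 (l): row=2 col=5 char='w'
After 8 (0): row=2 col=0 char='o'
After 9 ($): row=2 col=6 char='o'
After 10 (^): row=2 col=0 char='o'
After 11 (l): row=2 col=1 char='n'
After 12 (b): row=2 col=0 char='o'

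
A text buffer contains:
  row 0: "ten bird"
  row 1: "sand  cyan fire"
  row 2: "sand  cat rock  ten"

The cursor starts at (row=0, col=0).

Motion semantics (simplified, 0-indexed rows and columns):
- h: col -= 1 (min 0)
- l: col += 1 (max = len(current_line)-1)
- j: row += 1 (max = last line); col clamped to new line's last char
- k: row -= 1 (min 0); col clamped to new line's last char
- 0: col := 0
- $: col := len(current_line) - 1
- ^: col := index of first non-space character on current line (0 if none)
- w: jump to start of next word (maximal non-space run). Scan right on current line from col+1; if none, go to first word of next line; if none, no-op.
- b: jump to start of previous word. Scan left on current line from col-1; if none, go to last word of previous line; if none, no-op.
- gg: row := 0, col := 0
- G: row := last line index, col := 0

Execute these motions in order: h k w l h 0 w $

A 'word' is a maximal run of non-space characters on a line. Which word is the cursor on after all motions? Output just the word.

After 1 (h): row=0 col=0 char='t'
After 2 (k): row=0 col=0 char='t'
After 3 (w): row=0 col=4 char='b'
After 4 (l): row=0 col=5 char='i'
After 5 (h): row=0 col=4 char='b'
After 6 (0): row=0 col=0 char='t'
After 7 (w): row=0 col=4 char='b'
After 8 ($): row=0 col=7 char='d'

Answer: bird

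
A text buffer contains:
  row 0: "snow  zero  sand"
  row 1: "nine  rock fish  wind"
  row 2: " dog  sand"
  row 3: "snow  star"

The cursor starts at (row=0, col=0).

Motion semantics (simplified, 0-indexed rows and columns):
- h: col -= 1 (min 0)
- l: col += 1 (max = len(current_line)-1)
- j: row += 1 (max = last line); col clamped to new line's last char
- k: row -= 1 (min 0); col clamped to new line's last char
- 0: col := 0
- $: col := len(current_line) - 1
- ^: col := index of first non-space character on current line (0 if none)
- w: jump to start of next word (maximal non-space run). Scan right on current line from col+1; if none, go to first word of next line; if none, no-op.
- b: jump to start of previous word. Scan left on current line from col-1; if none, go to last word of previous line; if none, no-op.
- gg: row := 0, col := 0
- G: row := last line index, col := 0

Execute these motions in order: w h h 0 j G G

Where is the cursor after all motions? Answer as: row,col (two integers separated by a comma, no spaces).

After 1 (w): row=0 col=6 char='z'
After 2 (h): row=0 col=5 char='_'
After 3 (h): row=0 col=4 char='_'
After 4 (0): row=0 col=0 char='s'
After 5 (j): row=1 col=0 char='n'
After 6 (G): row=3 col=0 char='s'
After 7 (G): row=3 col=0 char='s'

Answer: 3,0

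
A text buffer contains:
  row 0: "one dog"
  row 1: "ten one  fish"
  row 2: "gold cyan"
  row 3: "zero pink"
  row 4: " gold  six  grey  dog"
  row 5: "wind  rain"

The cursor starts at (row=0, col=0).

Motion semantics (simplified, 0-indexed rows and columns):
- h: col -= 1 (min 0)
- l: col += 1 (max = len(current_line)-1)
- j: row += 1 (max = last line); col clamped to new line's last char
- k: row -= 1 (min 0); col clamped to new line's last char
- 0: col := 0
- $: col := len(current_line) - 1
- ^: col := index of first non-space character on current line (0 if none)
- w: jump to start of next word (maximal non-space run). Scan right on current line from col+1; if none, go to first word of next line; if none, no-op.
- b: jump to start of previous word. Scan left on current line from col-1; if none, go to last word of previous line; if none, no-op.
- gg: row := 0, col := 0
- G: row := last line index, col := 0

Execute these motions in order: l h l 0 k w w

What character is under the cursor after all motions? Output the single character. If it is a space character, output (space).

After 1 (l): row=0 col=1 char='n'
After 2 (h): row=0 col=0 char='o'
After 3 (l): row=0 col=1 char='n'
After 4 (0): row=0 col=0 char='o'
After 5 (k): row=0 col=0 char='o'
After 6 (w): row=0 col=4 char='d'
After 7 (w): row=1 col=0 char='t'

Answer: t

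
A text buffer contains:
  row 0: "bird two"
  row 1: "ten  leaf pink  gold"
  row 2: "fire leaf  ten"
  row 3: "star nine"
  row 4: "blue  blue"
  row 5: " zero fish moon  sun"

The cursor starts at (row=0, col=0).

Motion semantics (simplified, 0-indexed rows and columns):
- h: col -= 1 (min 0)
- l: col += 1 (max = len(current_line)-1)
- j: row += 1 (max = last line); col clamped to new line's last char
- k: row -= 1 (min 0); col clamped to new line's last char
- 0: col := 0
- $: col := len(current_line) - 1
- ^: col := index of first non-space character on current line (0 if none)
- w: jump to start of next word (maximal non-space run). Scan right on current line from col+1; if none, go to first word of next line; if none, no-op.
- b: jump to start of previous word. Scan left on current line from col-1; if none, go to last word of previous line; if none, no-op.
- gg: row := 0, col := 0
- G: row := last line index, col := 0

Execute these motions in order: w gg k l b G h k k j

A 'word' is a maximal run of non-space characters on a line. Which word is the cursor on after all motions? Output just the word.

After 1 (w): row=0 col=5 char='t'
After 2 (gg): row=0 col=0 char='b'
After 3 (k): row=0 col=0 char='b'
After 4 (l): row=0 col=1 char='i'
After 5 (b): row=0 col=0 char='b'
After 6 (G): row=5 col=0 char='_'
After 7 (h): row=5 col=0 char='_'
After 8 (k): row=4 col=0 char='b'
After 9 (k): row=3 col=0 char='s'
After 10 (j): row=4 col=0 char='b'

Answer: blue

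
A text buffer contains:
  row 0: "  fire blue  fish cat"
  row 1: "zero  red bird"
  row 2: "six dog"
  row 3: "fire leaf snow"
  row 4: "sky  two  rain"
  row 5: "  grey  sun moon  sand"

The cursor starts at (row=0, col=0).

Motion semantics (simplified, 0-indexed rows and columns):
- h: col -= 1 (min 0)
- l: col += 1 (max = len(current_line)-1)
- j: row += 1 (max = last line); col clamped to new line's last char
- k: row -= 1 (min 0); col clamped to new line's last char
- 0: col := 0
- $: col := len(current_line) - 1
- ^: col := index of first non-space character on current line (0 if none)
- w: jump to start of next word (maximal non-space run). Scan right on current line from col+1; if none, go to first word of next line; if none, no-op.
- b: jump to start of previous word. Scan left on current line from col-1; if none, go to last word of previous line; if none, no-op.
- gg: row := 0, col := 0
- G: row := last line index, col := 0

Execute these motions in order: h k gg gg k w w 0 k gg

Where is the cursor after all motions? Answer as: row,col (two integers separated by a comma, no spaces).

Answer: 0,0

Derivation:
After 1 (h): row=0 col=0 char='_'
After 2 (k): row=0 col=0 char='_'
After 3 (gg): row=0 col=0 char='_'
After 4 (gg): row=0 col=0 char='_'
After 5 (k): row=0 col=0 char='_'
After 6 (w): row=0 col=2 char='f'
After 7 (w): row=0 col=7 char='b'
After 8 (0): row=0 col=0 char='_'
After 9 (k): row=0 col=0 char='_'
After 10 (gg): row=0 col=0 char='_'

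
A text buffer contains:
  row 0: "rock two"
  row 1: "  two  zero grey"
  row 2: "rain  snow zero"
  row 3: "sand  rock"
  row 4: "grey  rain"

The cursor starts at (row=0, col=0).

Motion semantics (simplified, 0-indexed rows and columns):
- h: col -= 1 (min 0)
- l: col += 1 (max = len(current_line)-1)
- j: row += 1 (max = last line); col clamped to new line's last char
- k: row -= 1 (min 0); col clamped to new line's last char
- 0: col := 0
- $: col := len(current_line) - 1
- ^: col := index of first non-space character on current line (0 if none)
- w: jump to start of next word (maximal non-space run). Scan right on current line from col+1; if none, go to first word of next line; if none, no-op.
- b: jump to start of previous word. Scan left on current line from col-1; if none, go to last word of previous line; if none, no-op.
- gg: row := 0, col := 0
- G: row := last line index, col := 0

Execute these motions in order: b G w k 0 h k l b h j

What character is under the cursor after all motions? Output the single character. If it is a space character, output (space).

Answer: s

Derivation:
After 1 (b): row=0 col=0 char='r'
After 2 (G): row=4 col=0 char='g'
After 3 (w): row=4 col=6 char='r'
After 4 (k): row=3 col=6 char='r'
After 5 (0): row=3 col=0 char='s'
After 6 (h): row=3 col=0 char='s'
After 7 (k): row=2 col=0 char='r'
After 8 (l): row=2 col=1 char='a'
After 9 (b): row=2 col=0 char='r'
After 10 (h): row=2 col=0 char='r'
After 11 (j): row=3 col=0 char='s'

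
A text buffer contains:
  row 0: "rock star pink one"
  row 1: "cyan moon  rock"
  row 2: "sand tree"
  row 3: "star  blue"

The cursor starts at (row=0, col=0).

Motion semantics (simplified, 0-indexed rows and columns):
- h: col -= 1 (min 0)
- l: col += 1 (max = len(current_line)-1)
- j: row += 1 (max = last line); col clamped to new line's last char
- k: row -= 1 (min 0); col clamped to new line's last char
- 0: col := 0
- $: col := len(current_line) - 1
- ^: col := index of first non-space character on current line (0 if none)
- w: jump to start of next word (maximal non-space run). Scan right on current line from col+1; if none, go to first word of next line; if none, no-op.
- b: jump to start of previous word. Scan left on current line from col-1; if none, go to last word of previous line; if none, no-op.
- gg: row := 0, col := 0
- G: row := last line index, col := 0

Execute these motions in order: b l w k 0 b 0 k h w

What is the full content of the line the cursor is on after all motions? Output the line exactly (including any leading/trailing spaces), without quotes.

After 1 (b): row=0 col=0 char='r'
After 2 (l): row=0 col=1 char='o'
After 3 (w): row=0 col=5 char='s'
After 4 (k): row=0 col=5 char='s'
After 5 (0): row=0 col=0 char='r'
After 6 (b): row=0 col=0 char='r'
After 7 (0): row=0 col=0 char='r'
After 8 (k): row=0 col=0 char='r'
After 9 (h): row=0 col=0 char='r'
After 10 (w): row=0 col=5 char='s'

Answer: rock star pink one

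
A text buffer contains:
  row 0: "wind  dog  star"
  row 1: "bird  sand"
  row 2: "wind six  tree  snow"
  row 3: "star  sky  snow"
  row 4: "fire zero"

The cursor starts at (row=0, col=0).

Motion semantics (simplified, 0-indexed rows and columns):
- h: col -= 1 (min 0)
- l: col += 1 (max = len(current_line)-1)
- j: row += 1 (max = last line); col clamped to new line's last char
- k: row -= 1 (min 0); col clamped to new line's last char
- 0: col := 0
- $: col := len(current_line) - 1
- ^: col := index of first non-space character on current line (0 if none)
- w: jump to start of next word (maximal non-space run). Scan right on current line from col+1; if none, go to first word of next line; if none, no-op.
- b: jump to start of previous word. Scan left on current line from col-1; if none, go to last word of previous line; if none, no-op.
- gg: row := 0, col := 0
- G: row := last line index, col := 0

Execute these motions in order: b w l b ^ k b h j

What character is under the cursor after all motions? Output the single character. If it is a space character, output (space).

Answer: b

Derivation:
After 1 (b): row=0 col=0 char='w'
After 2 (w): row=0 col=6 char='d'
After 3 (l): row=0 col=7 char='o'
After 4 (b): row=0 col=6 char='d'
After 5 (^): row=0 col=0 char='w'
After 6 (k): row=0 col=0 char='w'
After 7 (b): row=0 col=0 char='w'
After 8 (h): row=0 col=0 char='w'
After 9 (j): row=1 col=0 char='b'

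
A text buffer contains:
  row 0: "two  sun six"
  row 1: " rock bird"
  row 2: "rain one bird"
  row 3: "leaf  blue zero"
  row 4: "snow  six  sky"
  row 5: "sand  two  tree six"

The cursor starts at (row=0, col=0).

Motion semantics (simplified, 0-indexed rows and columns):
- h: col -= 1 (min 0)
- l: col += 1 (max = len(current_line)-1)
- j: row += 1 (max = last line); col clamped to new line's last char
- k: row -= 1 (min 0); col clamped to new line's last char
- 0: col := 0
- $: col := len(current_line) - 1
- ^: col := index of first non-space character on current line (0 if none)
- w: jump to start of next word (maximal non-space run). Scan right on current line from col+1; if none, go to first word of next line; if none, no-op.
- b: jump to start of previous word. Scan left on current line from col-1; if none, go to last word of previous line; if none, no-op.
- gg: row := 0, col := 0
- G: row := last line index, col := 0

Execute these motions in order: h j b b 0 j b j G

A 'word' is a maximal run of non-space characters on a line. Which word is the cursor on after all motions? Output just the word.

Answer: sand

Derivation:
After 1 (h): row=0 col=0 char='t'
After 2 (j): row=1 col=0 char='_'
After 3 (b): row=0 col=9 char='s'
After 4 (b): row=0 col=5 char='s'
After 5 (0): row=0 col=0 char='t'
After 6 (j): row=1 col=0 char='_'
After 7 (b): row=0 col=9 char='s'
After 8 (j): row=1 col=9 char='d'
After 9 (G): row=5 col=0 char='s'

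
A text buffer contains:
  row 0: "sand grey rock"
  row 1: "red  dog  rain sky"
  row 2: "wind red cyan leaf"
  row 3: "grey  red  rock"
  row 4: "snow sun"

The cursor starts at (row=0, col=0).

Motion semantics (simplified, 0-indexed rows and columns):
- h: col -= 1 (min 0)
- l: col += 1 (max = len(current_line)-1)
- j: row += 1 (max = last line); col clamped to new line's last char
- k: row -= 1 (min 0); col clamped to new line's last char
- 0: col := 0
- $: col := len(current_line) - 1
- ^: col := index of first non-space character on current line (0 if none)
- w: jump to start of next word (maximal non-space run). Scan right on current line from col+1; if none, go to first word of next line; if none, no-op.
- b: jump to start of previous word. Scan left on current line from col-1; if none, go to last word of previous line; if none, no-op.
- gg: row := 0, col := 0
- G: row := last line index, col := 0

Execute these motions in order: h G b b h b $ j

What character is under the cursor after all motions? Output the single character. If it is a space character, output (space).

After 1 (h): row=0 col=0 char='s'
After 2 (G): row=4 col=0 char='s'
After 3 (b): row=3 col=11 char='r'
After 4 (b): row=3 col=6 char='r'
After 5 (h): row=3 col=5 char='_'
After 6 (b): row=3 col=0 char='g'
After 7 ($): row=3 col=14 char='k'
After 8 (j): row=4 col=7 char='n'

Answer: n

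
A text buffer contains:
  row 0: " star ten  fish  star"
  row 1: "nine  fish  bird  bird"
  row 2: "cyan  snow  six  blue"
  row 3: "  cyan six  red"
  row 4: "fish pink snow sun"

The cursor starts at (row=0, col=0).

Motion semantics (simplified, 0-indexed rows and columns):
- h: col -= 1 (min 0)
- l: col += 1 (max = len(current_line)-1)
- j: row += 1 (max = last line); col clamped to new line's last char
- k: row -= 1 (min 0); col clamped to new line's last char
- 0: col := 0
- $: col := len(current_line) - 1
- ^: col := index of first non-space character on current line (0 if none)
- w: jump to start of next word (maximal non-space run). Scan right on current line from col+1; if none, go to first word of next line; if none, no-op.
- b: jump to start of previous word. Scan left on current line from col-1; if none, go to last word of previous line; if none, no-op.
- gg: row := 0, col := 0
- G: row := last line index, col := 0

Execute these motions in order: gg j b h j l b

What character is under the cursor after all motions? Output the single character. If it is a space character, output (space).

Answer: b

Derivation:
After 1 (gg): row=0 col=0 char='_'
After 2 (j): row=1 col=0 char='n'
After 3 (b): row=0 col=17 char='s'
After 4 (h): row=0 col=16 char='_'
After 5 (j): row=1 col=16 char='_'
After 6 (l): row=1 col=17 char='_'
After 7 (b): row=1 col=12 char='b'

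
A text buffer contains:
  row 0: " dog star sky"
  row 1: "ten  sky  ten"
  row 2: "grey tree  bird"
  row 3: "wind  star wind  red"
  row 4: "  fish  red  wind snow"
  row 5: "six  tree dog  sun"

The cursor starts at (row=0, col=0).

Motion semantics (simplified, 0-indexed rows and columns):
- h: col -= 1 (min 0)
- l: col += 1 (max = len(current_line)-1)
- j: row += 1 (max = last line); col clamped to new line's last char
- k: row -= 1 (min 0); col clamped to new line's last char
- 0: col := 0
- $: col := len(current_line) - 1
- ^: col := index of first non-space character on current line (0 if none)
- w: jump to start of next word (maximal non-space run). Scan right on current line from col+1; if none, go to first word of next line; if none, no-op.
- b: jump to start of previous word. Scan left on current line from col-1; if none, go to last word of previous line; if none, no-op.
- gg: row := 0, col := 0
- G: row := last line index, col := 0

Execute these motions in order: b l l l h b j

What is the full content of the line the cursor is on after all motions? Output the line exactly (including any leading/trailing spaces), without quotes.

Answer: ten  sky  ten

Derivation:
After 1 (b): row=0 col=0 char='_'
After 2 (l): row=0 col=1 char='d'
After 3 (l): row=0 col=2 char='o'
After 4 (l): row=0 col=3 char='g'
After 5 (h): row=0 col=2 char='o'
After 6 (b): row=0 col=1 char='d'
After 7 (j): row=1 col=1 char='e'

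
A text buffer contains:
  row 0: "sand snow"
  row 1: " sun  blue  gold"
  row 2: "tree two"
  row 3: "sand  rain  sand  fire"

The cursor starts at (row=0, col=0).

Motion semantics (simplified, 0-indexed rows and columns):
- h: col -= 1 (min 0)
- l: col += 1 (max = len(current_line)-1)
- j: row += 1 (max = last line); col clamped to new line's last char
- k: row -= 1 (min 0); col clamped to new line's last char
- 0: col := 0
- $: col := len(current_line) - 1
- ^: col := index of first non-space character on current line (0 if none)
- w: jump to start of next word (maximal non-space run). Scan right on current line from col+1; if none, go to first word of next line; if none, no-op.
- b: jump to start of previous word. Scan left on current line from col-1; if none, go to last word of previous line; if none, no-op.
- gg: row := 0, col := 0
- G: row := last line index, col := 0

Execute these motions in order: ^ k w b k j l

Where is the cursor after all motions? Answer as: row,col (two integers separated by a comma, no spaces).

Answer: 1,1

Derivation:
After 1 (^): row=0 col=0 char='s'
After 2 (k): row=0 col=0 char='s'
After 3 (w): row=0 col=5 char='s'
After 4 (b): row=0 col=0 char='s'
After 5 (k): row=0 col=0 char='s'
After 6 (j): row=1 col=0 char='_'
After 7 (l): row=1 col=1 char='s'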